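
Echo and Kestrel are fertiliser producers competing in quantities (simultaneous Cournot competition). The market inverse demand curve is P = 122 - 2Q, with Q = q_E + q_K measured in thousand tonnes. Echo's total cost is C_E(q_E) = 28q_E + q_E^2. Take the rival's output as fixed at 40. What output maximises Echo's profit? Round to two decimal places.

With the rival's output fixed at 40, Echo's profit is π_E = (122 - 2·40 - 2q_E)q_E - (28q_E + q_E²) = (42 - 2q_E)q_E - (28q_E + q_E²).
∂π_E/∂q_E = 14 - 6q_E = 0, so q_E = 7/3.

2.33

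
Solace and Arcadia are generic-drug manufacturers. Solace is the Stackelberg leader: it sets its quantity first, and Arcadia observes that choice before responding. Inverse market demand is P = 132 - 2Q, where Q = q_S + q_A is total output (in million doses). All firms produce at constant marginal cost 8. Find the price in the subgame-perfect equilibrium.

The follower Arcadia best-responds to any q_S: π_A = (132 - 2Q)q_A - 8q_A.
Setting the follower's marginal profit to zero, 124 - 2q_S - 4q_A = 0, i.e. q_A = (124 - 2q_S)/4.
Solace substitutes q_A(q_S) into its own profit: π_S = q_S(132 - 2q_S - (124 - 2q_S)/2) - 8q_S = (70 - q_S)q_S - 8q_S.
Maximising: ∂π_S/∂q_S = 62 - 2q_S = 0, giving q_S = 31.
Then q_A = (124 - 2·31)/4 = 31/2.
Total output Q = 93/2, so price P = 132 - 2·(93/2) = 39.

39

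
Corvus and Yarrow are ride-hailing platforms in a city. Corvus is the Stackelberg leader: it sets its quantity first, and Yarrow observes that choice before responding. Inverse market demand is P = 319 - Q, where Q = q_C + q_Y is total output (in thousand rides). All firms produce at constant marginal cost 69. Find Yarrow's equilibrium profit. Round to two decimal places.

3906.25

The follower Yarrow best-responds to any q_C: π_Y = (319 - Q)q_Y - 69q_Y.
Setting the follower's marginal profit to zero, 250 - q_C - 2q_Y = 0, i.e. q_Y = (250 - q_C)/2.
Corvus substitutes q_Y(q_C) into its own profit: π_C = q_C(319 - q_C - (250 - q_C)/2) - 69q_C = (194 - (1/2)q_C)q_C - 69q_C.
Leader FOC: 125 - q_C = 0, so q_C = 125.
Then q_Y = (250 - 125)/2 = 125/2.
Price P = 319 - 375/2 = 263/2.
Yarrow's profit: (263/2 - 69)·(125/2) = 3906.2500.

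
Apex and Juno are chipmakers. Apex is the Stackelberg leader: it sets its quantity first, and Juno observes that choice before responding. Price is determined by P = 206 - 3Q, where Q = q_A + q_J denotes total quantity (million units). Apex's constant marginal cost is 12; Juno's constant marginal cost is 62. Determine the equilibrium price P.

The follower Juno best-responds to any q_A: π_J = (206 - 3Q)q_J - 62q_J.
∂π_J/∂q_J = 144 - 3q_A - 6q_J = 0 gives the reaction function q_J = (144 - 3q_A)/6.
Apex substitutes q_J(q_A) into its own profit: π_A = q_A(206 - 3q_A - (144 - 3q_A)/2) - 12q_A = (134 - (3/2)q_A)q_A - 12q_A.
The leader's first-order condition 122 - 3q_A = 0 yields q_A = 122/3.
Then q_J = (144 - 3·(122/3))/6 = 11/3.
Total output Q = 133/3, so price P = 206 - 3·(133/3) = 73.

73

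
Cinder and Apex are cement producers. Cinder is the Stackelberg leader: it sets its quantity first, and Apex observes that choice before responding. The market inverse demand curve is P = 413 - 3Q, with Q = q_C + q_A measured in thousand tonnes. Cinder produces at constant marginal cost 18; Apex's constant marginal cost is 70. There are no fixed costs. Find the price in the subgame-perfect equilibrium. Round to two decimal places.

129.75

Solve by backward induction. Given q_C, the follower Apex maximises π_A = (413 - 3q_C - 3q_A)q_A - 70q_A.
∂π_A/∂q_A = 343 - 3q_C - 6q_A = 0 gives the reaction function q_A = (343 - 3q_C)/6.
The leader anticipates this reaction. Substituting into P = 413 - 3Q gives P = 483/2 - (3/2)q_C, so π_C = (483/2 - (3/2)q_C)q_C - 18q_C.
Leader FOC: 447/2 - 3q_C = 0, so q_C = 149/2.
Then q_A = (343 - 3·(149/2))/6 = 239/12.
Total output Q = 1133/12, so price P = 413 - 3·(1133/12) = 519/4.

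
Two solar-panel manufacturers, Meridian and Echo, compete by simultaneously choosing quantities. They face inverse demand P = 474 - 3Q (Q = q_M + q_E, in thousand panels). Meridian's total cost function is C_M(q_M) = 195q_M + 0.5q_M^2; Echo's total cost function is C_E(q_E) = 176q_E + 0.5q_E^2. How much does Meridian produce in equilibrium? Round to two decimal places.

26.48

Meridian's profit: π_M = (474 - 3Q)q_M - (195q_M + (1/2)q_M²). Setting ∂π_M/∂q_M = 0: 279 - 7q_M - 3(q_E) = 0.
Echo's profit: π_E = (474 - 3Q)q_E - (176q_E + (1/2)q_E²). Setting ∂π_E/∂q_E = 0: 298 - 7q_E - 3(q_M) = 0.
So q_M = (279 - 3q_E)/7 and q_E = (298 - 3q_M)/7.
Solving the pair: q_M = 1059/40, q_E = 1249/40.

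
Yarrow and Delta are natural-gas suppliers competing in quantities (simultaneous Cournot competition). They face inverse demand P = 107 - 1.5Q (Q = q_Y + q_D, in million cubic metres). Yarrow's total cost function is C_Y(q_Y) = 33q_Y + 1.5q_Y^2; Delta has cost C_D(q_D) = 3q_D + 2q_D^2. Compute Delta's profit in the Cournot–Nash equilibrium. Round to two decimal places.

582.95

Yarrow's profit: π_Y = (107 - 1.5Q)q_Y - (33q_Y + (3/2)q_Y²). Setting ∂π_Y/∂q_Y = 0: 74 - 6q_Y - (3/2)(q_D) = 0.
Delta's profit: π_D = (107 - 1.5Q)q_D - (3q_D + 2q_D²). Setting ∂π_D/∂q_D = 0: 104 - 7q_D - (3/2)(q_Y) = 0.
So q_Y = (74 - (3/2)q_D)/6 and q_D = (104 - (3/2)q_Y)/7.
Substituting one into the other gives q_Y = 1448/159 and q_D = 684/53.
Price P = 107 - (3/2)·22.0126 = 73.9811.
Delta's profit: 73.9811·(684/53) - 3·(684/53) - 2(684/53)² = 582.9462.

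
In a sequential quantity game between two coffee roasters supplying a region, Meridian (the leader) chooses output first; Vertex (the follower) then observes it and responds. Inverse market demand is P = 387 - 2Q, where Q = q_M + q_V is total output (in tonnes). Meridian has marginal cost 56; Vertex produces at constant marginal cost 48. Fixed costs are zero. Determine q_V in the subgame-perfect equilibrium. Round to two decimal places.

The follower Vertex best-responds to any q_M: π_V = (387 - 2Q)q_V - 48q_V.
∂π_V/∂q_V = 339 - 2q_M - 4q_V = 0 gives the reaction function q_V = (339 - 2q_M)/4.
The leader anticipates this reaction. Substituting into P = 387 - 2Q gives P = 435/2 - q_M, so π_M = (435/2 - q_M)q_M - 56q_M.
Leader FOC: 323/2 - 2q_M = 0, so q_M = 323/4.
Then q_V = (339 - 2·(323/4))/4 = 355/8.

44.38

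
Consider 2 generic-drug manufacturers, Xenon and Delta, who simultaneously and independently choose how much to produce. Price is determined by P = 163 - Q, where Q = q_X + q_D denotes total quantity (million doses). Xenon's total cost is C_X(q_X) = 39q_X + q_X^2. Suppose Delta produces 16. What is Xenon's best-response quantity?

With the rival's output fixed at 16, Xenon's profit is π_X = (163 - 16 - q_X)q_X - (39q_X + q_X²) = (147 - q_X)q_X - (39q_X + q_X²).
∂π_X/∂q_X = 108 - 4q_X = 0, so q_X = 27.

27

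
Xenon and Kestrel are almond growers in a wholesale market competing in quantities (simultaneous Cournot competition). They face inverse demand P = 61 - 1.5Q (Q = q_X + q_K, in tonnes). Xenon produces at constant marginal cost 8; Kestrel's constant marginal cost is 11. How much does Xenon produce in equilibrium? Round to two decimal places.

12.44

Xenon's profit: π_X = (61 - 1.5Q)q_X - (8q_X). Setting ∂π_X/∂q_X = 0: 53 - 3q_X - (3/2)(q_K) = 0.
Kestrel's profit: π_K = (61 - 1.5Q)q_K - (11q_K). Setting ∂π_K/∂q_K = 0: 50 - 3q_K - (3/2)(q_X) = 0.
Rearranging gives the reaction functions q_X = (53 - (3/2)q_K)/3 and q_K = (50 - (3/2)q_X)/3.
Solving the pair: q_X = 112/9, q_K = 94/9.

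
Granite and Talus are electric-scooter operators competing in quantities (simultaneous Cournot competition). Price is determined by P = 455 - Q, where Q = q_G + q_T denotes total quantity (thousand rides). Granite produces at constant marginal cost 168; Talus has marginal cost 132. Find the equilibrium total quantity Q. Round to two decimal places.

Granite's profit: π_G = (455 - Q)q_G - (168q_G). Setting ∂π_G/∂q_G = 0: 287 - 2q_G - (q_T) = 0.
Talus's first-order condition: 323 - 2q_T - (q_G) = 0.
Best responses: q_G = (287 - q_T)/2, q_T = (323 - q_G)/2.
Solving the pair: q_G = 251/3, q_T = 359/3.
Total output Q = 251/3 + 359/3 = 610/3.

203.33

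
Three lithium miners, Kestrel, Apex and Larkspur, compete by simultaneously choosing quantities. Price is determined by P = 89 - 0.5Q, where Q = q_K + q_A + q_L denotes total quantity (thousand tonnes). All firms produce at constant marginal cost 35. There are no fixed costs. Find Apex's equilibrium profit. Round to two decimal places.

Each firm earns π_i = (89 - 0.5Q)q_i - 35q_i.
First-order condition (treating rivals' output as given): 54 - q_i - (1/2)·Σ_{j≠i} q_j = 0.
With identical firms every q_j equals q_i, so Σ_{j≠i} q_j = 2q_i and 54 = 2q_i, giving q_i = 27.
Price P = 89 - (1/2)·81 = 97/2.
Apex's profit: (97/2 - 35)·27 = 729/2.

364.50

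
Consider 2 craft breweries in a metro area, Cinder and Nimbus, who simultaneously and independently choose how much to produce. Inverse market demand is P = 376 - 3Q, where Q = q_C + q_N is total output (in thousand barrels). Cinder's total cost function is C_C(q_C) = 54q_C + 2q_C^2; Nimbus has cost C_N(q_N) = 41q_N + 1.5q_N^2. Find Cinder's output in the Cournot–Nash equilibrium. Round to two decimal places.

23.37

Cinder's profit: π_C = (376 - 3Q)q_C - (54q_C + 2q_C²). Setting ∂π_C/∂q_C = 0: 322 - 10q_C - 3(q_N) = 0.
Nimbus's profit: π_N = (376 - 3Q)q_N - (41q_N + (3/2)q_N²). Setting ∂π_N/∂q_N = 0: 335 - 9q_N - 3(q_C) = 0.
Rearranging gives the reaction functions q_C = (322 - 3q_N)/10 and q_N = (335 - 3q_C)/9.
Solving the pair: q_C = 631/27, q_N = 29.4321.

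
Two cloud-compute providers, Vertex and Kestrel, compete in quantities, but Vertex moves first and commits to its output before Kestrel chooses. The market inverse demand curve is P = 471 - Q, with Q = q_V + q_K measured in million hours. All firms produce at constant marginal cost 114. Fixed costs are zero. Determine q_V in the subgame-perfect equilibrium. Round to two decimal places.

178.50

Solve by backward induction. Given q_V, the follower Kestrel maximises π_K = (471 - q_V - q_K)q_K - 114q_K.
Setting the follower's marginal profit to zero, 357 - q_V - 2q_K = 0, i.e. q_K = (357 - q_V)/2.
The leader anticipates this reaction. Substituting into P = 471 - Q gives P = 585/2 - (1/2)q_V, so π_V = (585/2 - (1/2)q_V)q_V - 114q_V.
Maximising: ∂π_V/∂q_V = 357/2 - q_V = 0, giving q_V = 357/2.
Then q_K = (357 - 357/2)/2 = 357/4.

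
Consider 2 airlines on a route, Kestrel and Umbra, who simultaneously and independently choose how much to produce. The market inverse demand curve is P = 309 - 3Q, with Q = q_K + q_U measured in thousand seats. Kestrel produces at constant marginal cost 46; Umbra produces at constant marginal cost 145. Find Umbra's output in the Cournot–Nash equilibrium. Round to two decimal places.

Kestrel's profit: π_K = (309 - 3Q)q_K - (46q_K). Setting ∂π_K/∂q_K = 0: 263 - 6q_K - 3(q_U) = 0.
Umbra's profit: π_U = (309 - 3Q)q_U - (145q_U). Setting ∂π_U/∂q_U = 0: 164 - 6q_U - 3(q_K) = 0.
Rearranging gives the reaction functions q_K = (263 - 3q_U)/6 and q_U = (164 - 3q_K)/6.
Solving the pair: q_K = 362/9, q_U = 65/9.

7.22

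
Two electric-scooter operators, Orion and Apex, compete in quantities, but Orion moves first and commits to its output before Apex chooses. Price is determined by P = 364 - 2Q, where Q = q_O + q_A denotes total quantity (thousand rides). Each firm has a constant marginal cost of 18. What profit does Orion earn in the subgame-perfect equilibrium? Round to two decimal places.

The follower Apex best-responds to any q_O: π_A = (364 - 2Q)q_A - 18q_A.
Setting the follower's marginal profit to zero, 346 - 2q_O - 4q_A = 0, i.e. q_A = (346 - 2q_O)/4.
The leader anticipates this reaction. Substituting into P = 364 - 2Q gives P = 191 - q_O, so π_O = (191 - q_O)q_O - 18q_O.
Leader FOC: 173 - 2q_O = 0, so q_O = 173/2.
Then q_A = (346 - 2·(173/2))/4 = 173/4.
Price P = 364 - 2·(519/4) = 209/2.
Orion's profit: (209/2 - 18)·(173/2) = 7482.2500.

7482.25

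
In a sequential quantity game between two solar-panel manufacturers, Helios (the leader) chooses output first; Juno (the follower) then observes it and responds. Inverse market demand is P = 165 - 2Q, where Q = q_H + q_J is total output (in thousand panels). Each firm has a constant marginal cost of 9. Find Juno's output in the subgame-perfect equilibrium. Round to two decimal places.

19.50

Solve by backward induction. Given q_H, the follower Juno maximises π_J = (165 - 2q_H - 2q_J)q_J - 9q_J.
∂π_J/∂q_J = 156 - 2q_H - 4q_J = 0 gives the reaction function q_J = (156 - 2q_H)/4.
The leader anticipates this reaction. Substituting into P = 165 - 2Q gives P = 87 - q_H, so π_H = (87 - q_H)q_H - 9q_H.
Maximising: ∂π_H/∂q_H = 78 - 2q_H = 0, giving q_H = 39.
Then q_J = (156 - 2·39)/4 = 39/2.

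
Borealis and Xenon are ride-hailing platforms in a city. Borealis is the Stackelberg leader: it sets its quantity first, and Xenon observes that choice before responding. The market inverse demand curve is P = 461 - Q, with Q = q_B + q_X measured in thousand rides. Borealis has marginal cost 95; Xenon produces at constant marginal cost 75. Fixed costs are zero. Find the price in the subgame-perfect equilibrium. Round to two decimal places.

181.50

The follower Xenon best-responds to any q_B: π_X = (461 - Q)q_X - 75q_X.
Setting the follower's marginal profit to zero, 386 - q_B - 2q_X = 0, i.e. q_X = (386 - q_B)/2.
Borealis substitutes q_X(q_B) into its own profit: π_B = q_B(461 - q_B - (386 - q_B)/2) - 95q_B = (268 - (1/2)q_B)q_B - 95q_B.
Leader FOC: 173 - q_B = 0, so q_B = 173.
Then q_X = (386 - 173)/2 = 213/2.
Total output Q = 559/2, so price P = 461 - 559/2 = 363/2.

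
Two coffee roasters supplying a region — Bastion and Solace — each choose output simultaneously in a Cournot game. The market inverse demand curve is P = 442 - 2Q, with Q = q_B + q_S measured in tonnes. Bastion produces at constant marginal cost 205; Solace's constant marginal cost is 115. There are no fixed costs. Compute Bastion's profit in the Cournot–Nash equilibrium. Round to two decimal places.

1200.50

Bastion's profit: π_B = (442 - 2Q)q_B - (205q_B). Setting ∂π_B/∂q_B = 0: 237 - 4q_B - 2(q_S) = 0.
Solace's first-order condition: 327 - 4q_S - 2(q_B) = 0.
So q_B = (237 - 2q_S)/4 and q_S = (327 - 2q_B)/4.
Substituting one into the other gives q_B = 49/2 and q_S = 139/2.
Price P = 442 - 2·94 = 254.
Bastion's profit: (254 - 205)·(49/2) = 1200.5000.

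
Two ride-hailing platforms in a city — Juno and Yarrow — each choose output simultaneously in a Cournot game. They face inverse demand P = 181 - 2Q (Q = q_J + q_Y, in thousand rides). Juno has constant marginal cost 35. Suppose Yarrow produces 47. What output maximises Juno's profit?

With the rival's output fixed at 47, Juno's profit is π_J = (181 - 2·47 - 2q_J)q_J - (35q_J) = (87 - 2q_J)q_J - (35q_J).
∂π_J/∂q_J = 52 - 4q_J = 0, so q_J = 13.

13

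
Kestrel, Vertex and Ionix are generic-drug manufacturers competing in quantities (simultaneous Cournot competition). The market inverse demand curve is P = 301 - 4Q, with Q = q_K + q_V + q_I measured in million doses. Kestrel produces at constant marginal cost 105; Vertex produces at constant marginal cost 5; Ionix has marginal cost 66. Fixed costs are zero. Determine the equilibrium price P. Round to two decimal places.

Kestrel's profit: π_K = (301 - 4Q)q_K - (105q_K). Setting ∂π_K/∂q_K = 0: 196 - 8q_K - 4(q_V + q_I) = 0.
Vertex's first-order condition: 296 - 8q_V - 4(q_K + q_I) = 0.
Ionix's first-order condition: 235 - 8q_I - 4(q_K + q_V) = 0.
Summing all 3 equations gives 727 − 16Q = 0, hence Q = 727/16.
Back-substituting: q_K = (196 − 727/4)/4 = 57/16, q_V = (296 − 727/4)/4 = 457/16, q_I = (235 − 727/4)/4 = 213/16.
Total output Q = 727/16, so price P = 301 - 4·(727/16) = 477/4.

119.25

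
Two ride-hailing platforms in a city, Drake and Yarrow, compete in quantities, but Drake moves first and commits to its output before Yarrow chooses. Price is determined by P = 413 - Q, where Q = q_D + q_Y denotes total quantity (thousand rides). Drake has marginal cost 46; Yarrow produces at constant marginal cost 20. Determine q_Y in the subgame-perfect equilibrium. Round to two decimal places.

The follower Yarrow best-responds to any q_D: π_Y = (413 - Q)q_Y - 20q_Y.
Follower FOC: 393 - q_D - 2q_Y = 0, so q_Y(q_D) = (393 - q_D)/2.
Drake substitutes q_Y(q_D) into its own profit: π_D = q_D(413 - q_D - (393 - q_D)/2) - 46q_D = (433/2 - (1/2)q_D)q_D - 46q_D.
The leader's first-order condition 341/2 - q_D = 0 yields q_D = 341/2.
Then q_Y = (393 - 341/2)/2 = 445/4.

111.25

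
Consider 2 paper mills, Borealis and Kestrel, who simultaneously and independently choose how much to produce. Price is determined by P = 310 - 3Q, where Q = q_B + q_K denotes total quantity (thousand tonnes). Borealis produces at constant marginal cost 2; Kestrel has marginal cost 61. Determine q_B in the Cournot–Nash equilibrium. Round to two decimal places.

Borealis's profit: π_B = (310 - 3Q)q_B - (2q_B). Setting ∂π_B/∂q_B = 0: 308 - 6q_B - 3(q_K) = 0.
Kestrel's profit: π_K = (310 - 3Q)q_K - (61q_K). Setting ∂π_K/∂q_K = 0: 249 - 6q_K - 3(q_B) = 0.
Rearranging gives the reaction functions q_B = (308 - 3q_K)/6 and q_K = (249 - 3q_B)/6.
Substituting one into the other gives q_B = 367/9 and q_K = 190/9.

40.78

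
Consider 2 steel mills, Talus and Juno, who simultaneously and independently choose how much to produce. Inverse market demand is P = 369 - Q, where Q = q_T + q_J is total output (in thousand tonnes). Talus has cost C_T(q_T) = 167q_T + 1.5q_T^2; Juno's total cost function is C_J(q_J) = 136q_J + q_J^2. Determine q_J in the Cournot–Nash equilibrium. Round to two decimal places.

Talus's profit: π_T = (369 - Q)q_T - (167q_T + (3/2)q_T²). Setting ∂π_T/∂q_T = 0: 202 - 5q_T - (q_J) = 0.
Juno's profit: π_J = (369 - Q)q_J - (136q_J + q_J²). Setting ∂π_J/∂q_J = 0: 233 - 4q_J - (q_T) = 0.
Best responses: q_T = (202 - q_J)/5, q_J = (233 - q_T)/4.
Solving the pair: q_T = 575/19, q_J = 963/19.

50.68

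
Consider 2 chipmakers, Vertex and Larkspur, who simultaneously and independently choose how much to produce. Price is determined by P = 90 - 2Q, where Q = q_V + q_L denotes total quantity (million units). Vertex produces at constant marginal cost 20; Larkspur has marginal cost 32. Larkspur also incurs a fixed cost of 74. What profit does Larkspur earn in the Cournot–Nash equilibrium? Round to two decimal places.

43.56

Vertex's profit: π_V = (90 - 2Q)q_V - (20q_V). Setting ∂π_V/∂q_V = 0: 70 - 4q_V - 2(q_L) = 0.
Larkspur's first-order condition: 58 - 4q_L - 2(q_V) = 0.
Rearranging gives the reaction functions q_V = (70 - 2q_L)/4 and q_L = (58 - 2q_V)/4.
Substituting one into the other gives q_V = 41/3 and q_L = 23/3.
Price P = 90 - 2·(64/3) = 142/3.
Larkspur's profit: (142/3 - 32)·(23/3) - 74 = 392/9.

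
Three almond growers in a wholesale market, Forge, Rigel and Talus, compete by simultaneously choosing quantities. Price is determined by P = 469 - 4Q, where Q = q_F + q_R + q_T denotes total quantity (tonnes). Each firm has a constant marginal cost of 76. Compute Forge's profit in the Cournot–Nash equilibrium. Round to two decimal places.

Each firm earns π_i = (469 - 4Q)q_i - 76q_i.
First-order condition (treating rivals' output as given): 393 - 8q_i - 4·Σ_{j≠i} q_j = 0.
With identical firms every q_j equals q_i, so Σ_{j≠i} q_j = 2q_i and 393 = 16q_i, giving q_i = 393/16.
Price P = 469 - 4·(1179/16) = 697/4.
Forge's profit: (697/4 - 76)·(393/16) = 2413.2656.

2413.27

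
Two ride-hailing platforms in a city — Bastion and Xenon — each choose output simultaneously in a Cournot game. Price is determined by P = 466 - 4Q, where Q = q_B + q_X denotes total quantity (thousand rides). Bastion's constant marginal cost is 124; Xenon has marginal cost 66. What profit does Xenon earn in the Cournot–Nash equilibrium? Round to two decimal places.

Bastion's profit: π_B = (466 - 4Q)q_B - (124q_B). Setting ∂π_B/∂q_B = 0: 342 - 8q_B - 4(q_X) = 0.
Xenon's first-order condition: 400 - 8q_X - 4(q_B) = 0.
Best responses: q_B = (342 - 4q_X)/8, q_X = (400 - 4q_B)/8.
Substituting one into the other gives q_B = 71/3 and q_X = 229/6.
Price P = 466 - 4·(371/6) = 656/3.
Xenon's profit: (656/3 - 66)·(229/6) = 5826.7778.

5826.78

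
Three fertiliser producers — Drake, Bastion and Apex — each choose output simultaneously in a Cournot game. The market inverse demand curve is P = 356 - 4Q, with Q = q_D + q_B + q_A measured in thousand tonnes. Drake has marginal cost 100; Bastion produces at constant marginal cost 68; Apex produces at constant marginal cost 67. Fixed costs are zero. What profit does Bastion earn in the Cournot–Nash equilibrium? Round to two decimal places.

1590.02

Drake's profit: π_D = (356 - 4Q)q_D - (100q_D). Setting ∂π_D/∂q_D = 0: 256 - 8q_D - 4(q_B + q_A) = 0.
Bastion's first-order condition: 288 - 8q_B - 4(q_D + q_A) = 0.
Apex's profit: π_A = (356 - 4Q)q_A - (67q_A). Setting ∂π_A/∂q_A = 0: 289 - 8q_A - 4(q_D + q_B) = 0.
Summing all 3 equations gives 833 − 16Q = 0, hence Q = 833/16.
Back-substituting: q_D = (256 − 833/4)/4 = 191/16, q_B = (288 − 833/4)/4 = 319/16, q_A = (289 − 833/4)/4 = 323/16.
Price P = 356 - 4·(833/16) = 591/4.
Bastion's profit: (591/4 - 68)·(319/16) = 1590.0156.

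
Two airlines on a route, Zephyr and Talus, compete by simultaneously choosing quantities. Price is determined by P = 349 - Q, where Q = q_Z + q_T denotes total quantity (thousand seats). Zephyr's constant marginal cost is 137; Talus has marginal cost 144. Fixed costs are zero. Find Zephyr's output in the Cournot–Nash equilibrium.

Zephyr's profit: π_Z = (349 - Q)q_Z - (137q_Z). Setting ∂π_Z/∂q_Z = 0: 212 - 2q_Z - (q_T) = 0.
Talus's first-order condition: 205 - 2q_T - (q_Z) = 0.
So q_Z = (212 - q_T)/2 and q_T = (205 - q_Z)/2.
Solving the pair: q_Z = 73, q_T = 66.

73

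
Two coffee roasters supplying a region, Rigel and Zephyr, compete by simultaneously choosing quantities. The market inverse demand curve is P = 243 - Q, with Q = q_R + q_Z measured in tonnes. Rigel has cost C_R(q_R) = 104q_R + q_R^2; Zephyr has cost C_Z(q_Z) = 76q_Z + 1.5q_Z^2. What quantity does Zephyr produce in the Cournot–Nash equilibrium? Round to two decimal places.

27.84

Rigel's profit: π_R = (243 - Q)q_R - (104q_R + q_R²). Setting ∂π_R/∂q_R = 0: 139 - 4q_R - (q_Z) = 0.
Zephyr's first-order condition: 167 - 5q_Z - (q_R) = 0.
Rearranging gives the reaction functions q_R = (139 - q_Z)/4 and q_Z = (167 - q_R)/5.
Solving the pair: q_R = 528/19, q_Z = 529/19.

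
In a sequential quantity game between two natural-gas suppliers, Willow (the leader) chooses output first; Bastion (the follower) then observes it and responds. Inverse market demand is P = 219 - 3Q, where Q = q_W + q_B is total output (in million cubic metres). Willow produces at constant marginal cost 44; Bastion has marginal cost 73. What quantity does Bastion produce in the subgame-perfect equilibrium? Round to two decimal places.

7.33

Solve by backward induction. Given q_W, the follower Bastion maximises π_B = (219 - 3q_W - 3q_B)q_B - 73q_B.
Setting the follower's marginal profit to zero, 146 - 3q_W - 6q_B = 0, i.e. q_B = (146 - 3q_W)/6.
Willow substitutes q_B(q_W) into its own profit: π_W = q_W(219 - 3q_W - (146 - 3q_W)/2) - 44q_W = (146 - (3/2)q_W)q_W - 44q_W.
The leader's first-order condition 102 - 3q_W = 0 yields q_W = 34.
Then q_B = (146 - 3·34)/6 = 22/3.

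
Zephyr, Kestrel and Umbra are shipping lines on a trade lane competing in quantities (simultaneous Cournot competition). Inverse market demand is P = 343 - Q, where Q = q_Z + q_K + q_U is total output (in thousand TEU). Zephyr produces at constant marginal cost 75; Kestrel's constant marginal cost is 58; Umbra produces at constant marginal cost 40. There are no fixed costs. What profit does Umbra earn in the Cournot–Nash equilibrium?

Zephyr's profit: π_Z = (343 - Q)q_Z - (75q_Z). Setting ∂π_Z/∂q_Z = 0: 268 - 2q_Z - (q_K + q_U) = 0.
Kestrel's first-order condition: 285 - 2q_K - (q_Z + q_U) = 0.
Umbra's profit: π_U = (343 - Q)q_U - (40q_U). Setting ∂π_U/∂q_U = 0: 303 - 2q_U - (q_Z + q_K) = 0.
Summing all 3 equations gives 856 − 4Q = 0, hence Q = 214.
Back-substituting: q_Z = (268 − 214) = 54, q_K = (285 − 214) = 71, q_U = (303 − 214) = 89.
Price P = 343 - 214 = 129.
Umbra's profit: (129 - 40)·89 = 7921.

7921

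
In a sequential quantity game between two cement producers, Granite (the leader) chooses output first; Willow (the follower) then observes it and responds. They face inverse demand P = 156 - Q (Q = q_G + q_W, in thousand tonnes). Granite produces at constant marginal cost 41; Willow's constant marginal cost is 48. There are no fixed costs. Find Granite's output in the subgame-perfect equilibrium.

The follower Willow best-responds to any q_G: π_W = (156 - Q)q_W - 48q_W.
Setting the follower's marginal profit to zero, 108 - q_G - 2q_W = 0, i.e. q_W = (108 - q_G)/2.
The leader anticipates this reaction. Substituting into P = 156 - Q gives P = 102 - (1/2)q_G, so π_G = (102 - (1/2)q_G)q_G - 41q_G.
Maximising: ∂π_G/∂q_G = 61 - q_G = 0, giving q_G = 61.
Then q_W = (108 - 61)/2 = 47/2.

61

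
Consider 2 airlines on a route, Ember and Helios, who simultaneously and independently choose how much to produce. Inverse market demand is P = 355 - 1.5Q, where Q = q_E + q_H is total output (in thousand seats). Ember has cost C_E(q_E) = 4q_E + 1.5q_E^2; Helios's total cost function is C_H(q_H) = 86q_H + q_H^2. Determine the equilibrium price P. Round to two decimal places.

Ember's profit: π_E = (355 - 1.5Q)q_E - (4q_E + (3/2)q_E²). Setting ∂π_E/∂q_E = 0: 351 - 6q_E - (3/2)(q_H) = 0.
Helios's first-order condition: 269 - 5q_H - (3/2)(q_E) = 0.
Rearranging gives the reaction functions q_E = (351 - (3/2)q_H)/6 and q_H = (269 - (3/2)q_E)/5.
Solving the pair: q_E = 1802/37, q_H = 1450/37.
Total output Q = 87.8919, so price P = 355 - (3/2)·87.8919 = 223.1622.

223.16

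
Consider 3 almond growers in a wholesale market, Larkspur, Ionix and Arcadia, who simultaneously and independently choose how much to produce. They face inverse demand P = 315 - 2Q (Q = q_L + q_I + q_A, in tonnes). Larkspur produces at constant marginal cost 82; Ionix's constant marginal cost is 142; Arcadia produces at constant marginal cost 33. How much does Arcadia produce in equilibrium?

55

Larkspur's profit: π_L = (315 - 2Q)q_L - (82q_L). Setting ∂π_L/∂q_L = 0: 233 - 4q_L - 2(q_I + q_A) = 0.
Ionix's first-order condition: 173 - 4q_I - 2(q_L + q_A) = 0.
Arcadia's first-order condition: 282 - 4q_A - 2(q_L + q_I) = 0.
Adding the 3 first-order conditions: 688 − 8Q = 0, so Q = 86.
Back-substituting: q_L = (233 − 172)/2 = 61/2, q_I = (173 − 172)/2 = 1/2, q_A = (282 − 172)/2 = 55.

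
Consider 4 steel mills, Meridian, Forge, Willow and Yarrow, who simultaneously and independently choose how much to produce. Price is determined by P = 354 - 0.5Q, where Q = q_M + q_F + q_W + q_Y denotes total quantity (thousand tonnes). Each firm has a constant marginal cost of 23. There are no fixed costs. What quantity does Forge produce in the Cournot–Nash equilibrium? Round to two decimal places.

132.40

Each firm earns π_i = (354 - 0.5Q)q_i - 23q_i.
Setting ∂π_i/∂q_i = 0 with rivals' quantities fixed: 331 - q_i - (1/2)·Σ_{j≠i} q_j = 0.
With identical firms every q_j equals q_i, so Σ_{j≠i} q_j = 3q_i and 331 = (5/2)q_i, giving q_i = 662/5.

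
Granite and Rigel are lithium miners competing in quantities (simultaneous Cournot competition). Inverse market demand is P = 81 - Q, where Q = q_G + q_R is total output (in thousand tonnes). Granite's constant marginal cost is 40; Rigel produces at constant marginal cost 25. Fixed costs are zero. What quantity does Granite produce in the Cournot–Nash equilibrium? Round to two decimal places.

8.67

Granite's profit: π_G = (81 - Q)q_G - (40q_G). Setting ∂π_G/∂q_G = 0: 41 - 2q_G - (q_R) = 0.
Rigel's first-order condition: 56 - 2q_R - (q_G) = 0.
Rearranging gives the reaction functions q_G = (41 - q_R)/2 and q_R = (56 - q_G)/2.
Solving the pair: q_G = 26/3, q_R = 71/3.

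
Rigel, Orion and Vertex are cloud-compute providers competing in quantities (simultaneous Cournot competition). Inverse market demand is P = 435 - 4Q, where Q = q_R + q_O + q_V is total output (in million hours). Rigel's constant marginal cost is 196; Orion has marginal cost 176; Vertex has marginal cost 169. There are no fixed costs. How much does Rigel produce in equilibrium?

Rigel's profit: π_R = (435 - 4Q)q_R - (196q_R). Setting ∂π_R/∂q_R = 0: 239 - 8q_R - 4(q_O + q_V) = 0.
Orion's first-order condition: 259 - 8q_O - 4(q_R + q_V) = 0.
Vertex's profit: π_V = (435 - 4Q)q_V - (169q_V). Setting ∂π_V/∂q_V = 0: 266 - 8q_V - 4(q_R + q_O) = 0.
Adding the 3 conditions: 764 − 8Q − 8Q = 0, i.e. Q = 191/4.
Back-substituting: q_R = (239 − 191)/4 = 12, q_O = (259 − 191)/4 = 17, q_V = (266 − 191)/4 = 75/4.

12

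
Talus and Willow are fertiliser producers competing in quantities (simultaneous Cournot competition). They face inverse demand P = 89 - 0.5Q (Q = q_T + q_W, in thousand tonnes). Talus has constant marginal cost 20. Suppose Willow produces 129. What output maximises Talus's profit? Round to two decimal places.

With the rival's output fixed at 129, Talus's profit is π_T = (89 - (1/2)·129 - (1/2)q_T)q_T - (20q_T) = (49/2 - (1/2)q_T)q_T - (20q_T).
∂π_T/∂q_T = 9/2 - q_T = 0, so q_T = 9/2.

4.50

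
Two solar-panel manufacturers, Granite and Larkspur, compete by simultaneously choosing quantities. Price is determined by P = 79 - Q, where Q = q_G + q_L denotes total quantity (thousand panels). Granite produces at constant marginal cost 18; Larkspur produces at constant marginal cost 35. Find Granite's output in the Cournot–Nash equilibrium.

26

Granite's profit: π_G = (79 - Q)q_G - (18q_G). Setting ∂π_G/∂q_G = 0: 61 - 2q_G - (q_L) = 0.
Larkspur's profit: π_L = (79 - Q)q_L - (35q_L). Setting ∂π_L/∂q_L = 0: 44 - 2q_L - (q_G) = 0.
So q_G = (61 - q_L)/2 and q_L = (44 - q_G)/2.
Substituting one into the other gives q_G = 26 and q_L = 9.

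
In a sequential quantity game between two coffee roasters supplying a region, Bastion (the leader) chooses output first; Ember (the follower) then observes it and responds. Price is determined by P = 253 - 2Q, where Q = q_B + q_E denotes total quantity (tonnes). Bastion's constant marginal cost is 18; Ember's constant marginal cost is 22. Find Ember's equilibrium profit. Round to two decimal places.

Solve by backward induction. Given q_B, the follower Ember maximises π_E = (253 - 2q_B - 2q_E)q_E - 22q_E.
Setting the follower's marginal profit to zero, 231 - 2q_B - 4q_E = 0, i.e. q_E = (231 - 2q_B)/4.
Bastion substitutes q_E(q_B) into its own profit: π_B = q_B(253 - 2q_B - (231 - 2q_B)/2) - 18q_B = (275/2 - q_B)q_B - 18q_B.
Maximising: ∂π_B/∂q_B = 239/2 - 2q_B = 0, giving q_B = 239/4.
Then q_E = (231 - 2·(239/4))/4 = 223/8.
Price P = 253 - 2·(701/8) = 311/4.
Ember's profit: (311/4 - 22)·(223/8) = 1554.0313.

1554.03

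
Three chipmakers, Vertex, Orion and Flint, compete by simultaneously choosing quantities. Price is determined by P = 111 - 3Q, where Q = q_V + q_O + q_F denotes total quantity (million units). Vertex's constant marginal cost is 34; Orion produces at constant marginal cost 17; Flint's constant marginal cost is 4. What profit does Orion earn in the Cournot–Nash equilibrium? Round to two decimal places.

200.08

Vertex's profit: π_V = (111 - 3Q)q_V - (34q_V). Setting ∂π_V/∂q_V = 0: 77 - 6q_V - 3(q_O + q_F) = 0.
Orion's profit: π_O = (111 - 3Q)q_O - (17q_O). Setting ∂π_O/∂q_O = 0: 94 - 6q_O - 3(q_V + q_F) = 0.
Flint's profit: π_F = (111 - 3Q)q_F - (4q_F). Setting ∂π_F/∂q_F = 0: 107 - 6q_F - 3(q_V + q_O) = 0.
Summing all 3 equations gives 278 − 12Q = 0, hence Q = 139/6.
Back-substituting: q_V = (77 − 139/2)/3 = 5/2, q_O = (94 − 139/2)/3 = 49/6, q_F = (107 − 139/2)/3 = 25/2.
Price P = 111 - 3·(139/6) = 83/2.
Orion's profit: (83/2 - 17)·(49/6) = 200.0833.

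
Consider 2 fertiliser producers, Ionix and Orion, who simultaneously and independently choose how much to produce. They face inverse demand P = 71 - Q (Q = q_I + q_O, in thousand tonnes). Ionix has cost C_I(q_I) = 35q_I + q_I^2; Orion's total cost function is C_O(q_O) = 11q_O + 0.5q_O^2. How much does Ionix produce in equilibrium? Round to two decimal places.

Ionix's profit: π_I = (71 - Q)q_I - (35q_I + q_I²). Setting ∂π_I/∂q_I = 0: 36 - 4q_I - (q_O) = 0.
Orion's first-order condition: 60 - 3q_O - (q_I) = 0.
Best responses: q_I = (36 - q_O)/4, q_O = (60 - q_I)/3.
Substituting one into the other gives q_I = 48/11 and q_O = 204/11.

4.36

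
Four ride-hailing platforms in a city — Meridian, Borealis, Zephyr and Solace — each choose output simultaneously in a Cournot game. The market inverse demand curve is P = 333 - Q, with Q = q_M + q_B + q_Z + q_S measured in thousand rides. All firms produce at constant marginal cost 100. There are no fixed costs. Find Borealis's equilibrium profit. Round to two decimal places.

A representative firm's profit is π_i = q_i(333 - Q) - 100q_i.
First-order condition (treating rivals' output as given): 233 - 2q_i - Σ_{j≠i} q_j = 0.
With identical firms every q_j equals q_i, so Σ_{j≠i} q_j = 3q_i and 233 = 5q_i, giving q_i = 233/5.
Price P = 333 - 932/5 = 733/5.
Borealis's profit: (733/5 - 100)·(233/5) = 2171.5600.

2171.56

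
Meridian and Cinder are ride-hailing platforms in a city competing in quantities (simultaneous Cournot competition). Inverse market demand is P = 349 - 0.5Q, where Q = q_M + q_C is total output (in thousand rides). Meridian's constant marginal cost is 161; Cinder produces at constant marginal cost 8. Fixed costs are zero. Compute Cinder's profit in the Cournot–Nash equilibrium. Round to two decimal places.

54230.22

Meridian's profit: π_M = (349 - 0.5Q)q_M - (161q_M). Setting ∂π_M/∂q_M = 0: 188 - q_M - (1/2)(q_C) = 0.
Cinder's profit: π_C = (349 - 0.5Q)q_C - (8q_C). Setting ∂π_C/∂q_C = 0: 341 - q_C - (1/2)(q_M) = 0.
Rearranging gives the reaction functions q_M = (188 - (1/2)q_C) and q_C = (341 - (1/2)q_M).
Substituting one into the other gives q_M = 70/3 and q_C = 988/3.
Price P = 349 - (1/2)·(1058/3) = 518/3.
Cinder's profit: (518/3 - 8)·(988/3) = 54230.2222.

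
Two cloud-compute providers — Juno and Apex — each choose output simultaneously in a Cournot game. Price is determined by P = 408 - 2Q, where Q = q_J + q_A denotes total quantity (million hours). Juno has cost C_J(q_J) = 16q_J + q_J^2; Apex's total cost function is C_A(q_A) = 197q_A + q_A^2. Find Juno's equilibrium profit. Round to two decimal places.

Juno's profit: π_J = (408 - 2Q)q_J - (16q_J + q_J²). Setting ∂π_J/∂q_J = 0: 392 - 6q_J - 2(q_A) = 0.
Apex's first-order condition: 211 - 6q_A - 2(q_J) = 0.
Rearranging gives the reaction functions q_J = (392 - 2q_A)/6 and q_A = (211 - 2q_J)/6.
Solving the pair: q_J = 965/16, q_A = 241/16.
Price P = 408 - 2·(603/8) = 1029/4.
Juno's profit: (1029/4)·(965/16) - 16·(965/16) - (965/16)² = 10912.7930.

10912.79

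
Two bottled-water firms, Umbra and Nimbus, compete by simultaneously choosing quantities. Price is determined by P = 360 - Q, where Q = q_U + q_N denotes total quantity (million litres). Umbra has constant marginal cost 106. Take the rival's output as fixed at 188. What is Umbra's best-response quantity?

With the rival's output fixed at 188, Umbra's profit is π_U = (360 - 188 - q_U)q_U - (106q_U) = (172 - q_U)q_U - (106q_U).
∂π_U/∂q_U = 66 - 2q_U = 0, so q_U = 33.

33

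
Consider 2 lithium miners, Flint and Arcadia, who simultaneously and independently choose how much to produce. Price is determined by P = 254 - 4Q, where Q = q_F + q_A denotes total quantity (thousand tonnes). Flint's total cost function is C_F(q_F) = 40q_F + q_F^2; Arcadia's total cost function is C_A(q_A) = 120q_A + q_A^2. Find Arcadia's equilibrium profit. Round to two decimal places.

Flint's profit: π_F = (254 - 4Q)q_F - (40q_F + q_F²). Setting ∂π_F/∂q_F = 0: 214 - 10q_F - 4(q_A) = 0.
Arcadia's profit: π_A = (254 - 4Q)q_A - (120q_A + q_A²). Setting ∂π_A/∂q_A = 0: 134 - 10q_A - 4(q_F) = 0.
Best responses: q_F = (214 - 4q_A)/10, q_A = (134 - 4q_F)/10.
Solving the pair: q_F = 401/21, q_A = 121/21.
Price P = 254 - 4·(174/7) = 1082/7.
Arcadia's profit: (1082/7)·(121/21) - 120·(121/21) - (121/21)² = 165.9977.

166.00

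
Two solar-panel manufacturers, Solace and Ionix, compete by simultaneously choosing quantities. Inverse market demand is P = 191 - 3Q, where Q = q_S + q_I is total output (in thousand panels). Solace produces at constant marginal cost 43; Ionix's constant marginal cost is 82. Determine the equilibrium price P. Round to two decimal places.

Solace's profit: π_S = (191 - 3Q)q_S - (43q_S). Setting ∂π_S/∂q_S = 0: 148 - 6q_S - 3(q_I) = 0.
Ionix's profit: π_I = (191 - 3Q)q_I - (82q_I). Setting ∂π_I/∂q_I = 0: 109 - 6q_I - 3(q_S) = 0.
Best responses: q_S = (148 - 3q_I)/6, q_I = (109 - 3q_S)/6.
Substituting one into the other gives q_S = 187/9 and q_I = 70/9.
Total output Q = 257/9, so price P = 191 - 3·(257/9) = 316/3.

105.33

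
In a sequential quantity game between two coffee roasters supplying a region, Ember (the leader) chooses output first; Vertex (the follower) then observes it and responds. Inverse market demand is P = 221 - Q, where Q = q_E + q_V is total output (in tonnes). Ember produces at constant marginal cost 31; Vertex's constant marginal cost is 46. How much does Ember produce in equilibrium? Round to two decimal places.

The follower Vertex best-responds to any q_E: π_V = (221 - Q)q_V - 46q_V.
Follower FOC: 175 - q_E - 2q_V = 0, so q_V(q_E) = (175 - q_E)/2.
The leader anticipates this reaction. Substituting into P = 221 - Q gives P = 267/2 - (1/2)q_E, so π_E = (267/2 - (1/2)q_E)q_E - 31q_E.
Leader FOC: 205/2 - q_E = 0, so q_E = 205/2.
Then q_V = (175 - 205/2)/2 = 145/4.

102.50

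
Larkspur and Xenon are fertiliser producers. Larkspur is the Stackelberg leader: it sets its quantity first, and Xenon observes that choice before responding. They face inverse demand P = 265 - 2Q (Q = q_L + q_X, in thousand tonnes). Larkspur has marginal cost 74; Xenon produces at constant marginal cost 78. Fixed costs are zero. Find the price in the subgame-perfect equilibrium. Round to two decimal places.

122.75

Solve by backward induction. Given q_L, the follower Xenon maximises π_X = (265 - 2q_L - 2q_X)q_X - 78q_X.
∂π_X/∂q_X = 187 - 2q_L - 4q_X = 0 gives the reaction function q_X = (187 - 2q_L)/4.
The leader anticipates this reaction. Substituting into P = 265 - 2Q gives P = 343/2 - q_L, so π_L = (343/2 - q_L)q_L - 74q_L.
Leader FOC: 195/2 - 2q_L = 0, so q_L = 195/4.
Then q_X = (187 - 2·(195/4))/4 = 179/8.
Total output Q = 569/8, so price P = 265 - 2·(569/8) = 491/4.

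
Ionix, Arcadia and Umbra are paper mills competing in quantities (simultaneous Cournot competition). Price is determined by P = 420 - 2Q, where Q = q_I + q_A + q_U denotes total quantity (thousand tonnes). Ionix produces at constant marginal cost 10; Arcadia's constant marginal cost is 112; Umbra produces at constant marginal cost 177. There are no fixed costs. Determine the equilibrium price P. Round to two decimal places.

Ionix's profit: π_I = (420 - 2Q)q_I - (10q_I). Setting ∂π_I/∂q_I = 0: 410 - 4q_I - 2(q_A + q_U) = 0.
Arcadia's profit: π_A = (420 - 2Q)q_A - (112q_A). Setting ∂π_A/∂q_A = 0: 308 - 4q_A - 2(q_I + q_U) = 0.
Umbra's first-order condition: 243 - 4q_U - 2(q_I + q_A) = 0.
Adding the 3 conditions: 961 − 4Q − 4Q = 0, i.e. Q = 961/8.
Back-substituting: q_I = (410 − 961/4)/2 = 679/8, q_A = (308 − 961/4)/2 = 271/8, q_U = (243 − 961/4)/2 = 11/8.
Total output Q = 961/8, so price P = 420 - 2·(961/8) = 719/4.

179.75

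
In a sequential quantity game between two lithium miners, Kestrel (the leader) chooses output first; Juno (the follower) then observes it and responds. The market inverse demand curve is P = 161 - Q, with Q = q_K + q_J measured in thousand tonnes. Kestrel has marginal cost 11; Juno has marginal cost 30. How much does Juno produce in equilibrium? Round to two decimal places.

Solve by backward induction. Given q_K, the follower Juno maximises π_J = (161 - q_K - q_J)q_J - 30q_J.
Follower FOC: 131 - q_K - 2q_J = 0, so q_J(q_K) = (131 - q_K)/2.
The leader anticipates this reaction. Substituting into P = 161 - Q gives P = 191/2 - (1/2)q_K, so π_K = (191/2 - (1/2)q_K)q_K - 11q_K.
Leader FOC: 169/2 - q_K = 0, so q_K = 169/2.
Then q_J = (131 - 169/2)/2 = 93/4.

23.25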